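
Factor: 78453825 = 3^1*5^2*1046051^1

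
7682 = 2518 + 5164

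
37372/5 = 37372/5 = 7474.40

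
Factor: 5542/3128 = 163/92 = 2^ (-2 )*23^( -1 )*163^1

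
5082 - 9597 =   -  4515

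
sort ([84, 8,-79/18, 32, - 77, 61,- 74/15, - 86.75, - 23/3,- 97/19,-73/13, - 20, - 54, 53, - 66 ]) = [- 86.75, - 77, - 66, - 54,  -  20, - 23/3,  -  73/13, - 97/19, - 74/15,-79/18, 8, 32, 53, 61, 84]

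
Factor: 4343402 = 2^1*7^1 * 310243^1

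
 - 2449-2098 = -4547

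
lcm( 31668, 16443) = 855036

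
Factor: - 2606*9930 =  - 2^2*3^1*5^1 * 331^1*1303^1 = - 25877580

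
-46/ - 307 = 46/307 =0.15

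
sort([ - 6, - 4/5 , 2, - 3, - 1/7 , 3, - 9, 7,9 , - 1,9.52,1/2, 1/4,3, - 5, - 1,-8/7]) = [ - 9, - 6,  -  5,-3, - 8/7,  -  1, - 1,-4/5, - 1/7,  1/4,1/2  ,  2 , 3, 3, 7, 9, 9.52 ]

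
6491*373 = 2421143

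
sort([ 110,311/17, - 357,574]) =[ - 357,311/17, 110,574 ] 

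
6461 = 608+5853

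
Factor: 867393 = 3^2*96377^1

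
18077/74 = 18077/74 = 244.28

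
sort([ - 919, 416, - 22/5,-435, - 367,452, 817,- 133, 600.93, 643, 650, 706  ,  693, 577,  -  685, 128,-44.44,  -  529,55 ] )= [-919, - 685, - 529, - 435, - 367, - 133, - 44.44, - 22/5,  55,128, 416, 452, 577, 600.93, 643, 650,693,706 , 817 ]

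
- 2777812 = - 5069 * 548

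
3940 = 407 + 3533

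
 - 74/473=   -  1 + 399/473 = -0.16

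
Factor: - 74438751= -3^1*19^1*853^1*1531^1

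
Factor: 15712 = 2^5* 491^1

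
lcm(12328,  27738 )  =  110952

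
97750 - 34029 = 63721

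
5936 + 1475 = 7411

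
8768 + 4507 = 13275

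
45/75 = 3/5 = 0.60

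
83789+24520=108309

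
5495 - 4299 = 1196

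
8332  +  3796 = 12128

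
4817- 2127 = 2690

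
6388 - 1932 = 4456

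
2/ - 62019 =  - 1 + 62017/62019= - 0.00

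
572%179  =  35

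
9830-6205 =3625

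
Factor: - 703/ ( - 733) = 19^1*37^1 *733^( - 1 ) 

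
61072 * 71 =4336112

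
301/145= 2 + 11/145 = 2.08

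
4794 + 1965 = 6759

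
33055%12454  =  8147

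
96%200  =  96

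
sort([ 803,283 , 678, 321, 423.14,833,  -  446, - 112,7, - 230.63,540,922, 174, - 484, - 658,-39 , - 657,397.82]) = [ -658 ,-657,  -  484, - 446, - 230.63,-112, - 39,7 , 174,283, 321,397.82,423.14,540,678 , 803,833,922 ] 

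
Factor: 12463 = 11^2*103^1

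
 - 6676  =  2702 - 9378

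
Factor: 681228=2^2*3^2*127^1 * 149^1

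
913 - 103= 810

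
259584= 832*312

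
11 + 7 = 18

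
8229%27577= 8229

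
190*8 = 1520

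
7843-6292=1551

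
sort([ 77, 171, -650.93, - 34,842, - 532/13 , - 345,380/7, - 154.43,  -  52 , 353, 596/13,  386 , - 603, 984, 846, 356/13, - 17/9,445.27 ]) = [ - 650.93, - 603, - 345,  -  154.43, - 52,-532/13, - 34, - 17/9, 356/13,596/13,380/7, 77, 171,353, 386, 445.27,  842, 846, 984 ] 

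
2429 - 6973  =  -4544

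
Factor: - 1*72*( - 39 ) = 2^3 * 3^3*13^1 =2808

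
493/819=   493/819 =0.60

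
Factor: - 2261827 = -2261827^1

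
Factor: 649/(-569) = -11^1 * 59^1*569^(-1) 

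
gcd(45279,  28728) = 27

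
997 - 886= 111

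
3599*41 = 147559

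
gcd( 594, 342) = 18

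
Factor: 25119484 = 2^2*13^2*37159^1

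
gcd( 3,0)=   3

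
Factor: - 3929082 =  - 2^1*3^1*43^1 * 97^1 * 157^1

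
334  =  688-354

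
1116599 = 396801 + 719798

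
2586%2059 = 527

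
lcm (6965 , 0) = 0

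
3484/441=3484/441 =7.90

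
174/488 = 87/244=0.36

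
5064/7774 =2532/3887=0.65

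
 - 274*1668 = -457032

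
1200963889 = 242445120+958518769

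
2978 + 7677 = 10655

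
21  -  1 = 20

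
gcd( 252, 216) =36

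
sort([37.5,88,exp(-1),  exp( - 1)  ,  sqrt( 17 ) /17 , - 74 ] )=[ - 74, sqrt(17 )/17,  exp( - 1 ),exp( - 1) , 37.5, 88]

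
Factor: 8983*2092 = 18792436 = 2^2*13^1*523^1 * 691^1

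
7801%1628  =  1289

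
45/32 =1+13/32 = 1.41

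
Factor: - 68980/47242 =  - 2^1 * 5^1*13^( - 1 ) * 23^( - 1)*79^( - 1 )*3449^1 = - 34490/23621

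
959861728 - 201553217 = 758308511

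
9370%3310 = 2750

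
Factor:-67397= - 11^2 *557^1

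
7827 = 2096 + 5731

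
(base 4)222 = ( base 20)22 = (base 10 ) 42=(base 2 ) 101010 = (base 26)1G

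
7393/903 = 7393/903 = 8.19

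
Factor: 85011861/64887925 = 3^1*5^ (  -  2)*11^1*47^1*59^1*929^1*2595517^(  -  1 ) 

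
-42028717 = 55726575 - 97755292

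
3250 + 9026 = 12276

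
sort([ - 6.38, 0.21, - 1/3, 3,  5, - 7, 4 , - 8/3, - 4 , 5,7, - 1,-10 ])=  [ - 10, - 7, - 6.38, - 4, - 8/3,  -  1, - 1/3 , 0.21,  3, 4, 5,5,7] 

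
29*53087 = 1539523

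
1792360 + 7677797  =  9470157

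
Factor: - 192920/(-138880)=2^(-4)*13^1*31^( - 1)*53^1 = 689/496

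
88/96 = 11/12 = 0.92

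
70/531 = 70/531 = 0.13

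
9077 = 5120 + 3957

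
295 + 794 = 1089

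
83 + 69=152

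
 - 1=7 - 8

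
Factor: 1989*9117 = 3^4*13^1* 17^1*1013^1 = 18133713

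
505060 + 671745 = 1176805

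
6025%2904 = 217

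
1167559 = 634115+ 533444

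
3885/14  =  277 + 1/2 = 277.50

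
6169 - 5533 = 636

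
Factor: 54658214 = 2^1*13^1*29^1*71^1*1021^1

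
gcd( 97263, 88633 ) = 1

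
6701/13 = 6701/13 = 515.46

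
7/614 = 7/614 = 0.01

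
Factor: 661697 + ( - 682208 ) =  - 3^2*43^1*53^1 = - 20511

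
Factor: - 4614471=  - 3^2 * 331^1*1549^1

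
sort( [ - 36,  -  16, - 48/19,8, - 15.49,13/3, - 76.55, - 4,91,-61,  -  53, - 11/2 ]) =[  -  76.55, - 61, - 53 , - 36, - 16,-15.49, - 11/2, - 4, - 48/19,13/3, 8, 91 ] 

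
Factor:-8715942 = - 2^1*3^2*23^1*37^1 * 569^1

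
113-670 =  - 557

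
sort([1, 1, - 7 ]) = [ - 7, 1, 1] 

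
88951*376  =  33445576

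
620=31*20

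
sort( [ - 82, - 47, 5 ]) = [ - 82,-47,5] 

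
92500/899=102  +  802/899 = 102.89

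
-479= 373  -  852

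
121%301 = 121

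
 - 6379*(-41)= 261539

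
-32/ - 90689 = 32/90689 = 0.00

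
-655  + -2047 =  - 2702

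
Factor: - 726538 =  - 2^1*363269^1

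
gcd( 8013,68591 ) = 1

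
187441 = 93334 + 94107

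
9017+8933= 17950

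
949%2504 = 949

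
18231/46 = 18231/46 = 396.33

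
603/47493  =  67/5277 =0.01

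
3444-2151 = 1293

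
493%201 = 91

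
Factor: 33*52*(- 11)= - 18876 = -2^2*3^1*11^2*13^1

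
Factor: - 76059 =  - 3^5*313^1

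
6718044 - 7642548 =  - 924504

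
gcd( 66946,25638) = 2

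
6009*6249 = 37550241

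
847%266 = 49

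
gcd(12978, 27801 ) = 9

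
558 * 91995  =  51333210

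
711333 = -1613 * (-441)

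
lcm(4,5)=20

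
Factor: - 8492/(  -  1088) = 2123/272=2^( - 4)*11^1*17^( - 1)*193^1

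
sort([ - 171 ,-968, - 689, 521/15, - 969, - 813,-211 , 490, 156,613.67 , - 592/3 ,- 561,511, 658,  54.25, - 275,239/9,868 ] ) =[ - 969,- 968, -813, - 689,-561, - 275,-211, - 592/3, - 171, 239/9 , 521/15,54.25,156,  490,  511,613.67,658,868 ]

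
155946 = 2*77973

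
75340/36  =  2092 +7/9= 2092.78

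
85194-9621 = 75573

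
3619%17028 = 3619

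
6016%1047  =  781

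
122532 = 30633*4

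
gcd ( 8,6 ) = 2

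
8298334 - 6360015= 1938319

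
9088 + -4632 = 4456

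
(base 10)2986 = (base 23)5EJ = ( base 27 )42G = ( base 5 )43421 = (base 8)5652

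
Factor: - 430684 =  - 2^2*107671^1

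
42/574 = 3/41 = 0.07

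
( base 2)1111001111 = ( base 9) 1303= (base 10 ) 975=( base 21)249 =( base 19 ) 2d6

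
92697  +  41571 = 134268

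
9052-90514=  - 81462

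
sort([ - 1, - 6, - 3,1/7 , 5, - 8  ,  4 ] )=[ - 8, - 6 , - 3, - 1, 1/7, 4,  5]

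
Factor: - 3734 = - 2^1*1867^1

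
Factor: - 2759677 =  - 2759677^1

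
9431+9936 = 19367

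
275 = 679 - 404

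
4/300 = 1/75= 0.01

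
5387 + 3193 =8580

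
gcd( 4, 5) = 1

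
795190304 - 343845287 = 451345017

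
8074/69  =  8074/69 = 117.01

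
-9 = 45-54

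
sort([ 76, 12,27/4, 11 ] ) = [27/4, 11, 12, 76 ]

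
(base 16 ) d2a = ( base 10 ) 3370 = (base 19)967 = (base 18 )a74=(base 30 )3ma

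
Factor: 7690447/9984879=3^( -2)*1997^1*3851^1*1109431^( - 1 )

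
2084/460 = 4+61/115 = 4.53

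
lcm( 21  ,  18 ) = 126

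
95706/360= 5317/20 = 265.85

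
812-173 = 639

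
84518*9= 760662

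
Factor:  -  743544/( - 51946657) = 2^3 * 3^2  *7^(-1 )*23^1* 449^1*7420951^( - 1) 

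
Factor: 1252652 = 2^2 * 313163^1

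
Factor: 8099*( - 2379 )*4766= -91829005086 = -2^1*3^1*7^1*13^2*61^1*89^1*2383^1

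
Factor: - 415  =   - 5^1*83^1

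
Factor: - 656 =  - 2^4*41^1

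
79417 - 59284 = 20133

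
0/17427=0 = 0.00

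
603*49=29547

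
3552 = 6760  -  3208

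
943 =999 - 56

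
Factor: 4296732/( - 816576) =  - 2^( - 4)*11^1*43^1*757^1*4253^(-1) = - 358061/68048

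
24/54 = 4/9 = 0.44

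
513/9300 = 171/3100 = 0.06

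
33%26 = 7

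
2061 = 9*229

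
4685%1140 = 125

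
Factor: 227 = 227^1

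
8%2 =0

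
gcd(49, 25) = 1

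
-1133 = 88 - 1221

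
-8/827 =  - 1+ 819/827=- 0.01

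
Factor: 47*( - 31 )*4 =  - 2^2*31^1*47^1=-5828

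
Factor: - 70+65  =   - 5 = - 5^1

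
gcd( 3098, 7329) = 1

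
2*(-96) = -192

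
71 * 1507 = 106997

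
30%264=30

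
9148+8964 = 18112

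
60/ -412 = - 15/103 = - 0.15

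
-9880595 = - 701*14095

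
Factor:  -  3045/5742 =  - 2^( - 1 ) * 3^( - 1 ) * 5^1*7^1*11^(-1 ) = - 35/66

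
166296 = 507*328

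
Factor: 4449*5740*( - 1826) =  - 2^3*3^1 * 5^1*7^1 * 11^1*41^1*83^1*1483^1 = - 46631036760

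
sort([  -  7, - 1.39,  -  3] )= [  -  7, - 3,- 1.39]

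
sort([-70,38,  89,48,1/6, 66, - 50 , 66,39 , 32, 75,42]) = [-70, - 50,1/6, 32,38,39, 42,48, 66,66,75, 89 ]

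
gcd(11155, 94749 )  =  1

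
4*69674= 278696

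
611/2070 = 611/2070 = 0.30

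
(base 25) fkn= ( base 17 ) 2044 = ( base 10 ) 9898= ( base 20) 14EI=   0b10011010101010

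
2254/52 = 43+ 9/26  =  43.35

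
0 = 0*567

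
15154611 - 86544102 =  - 71389491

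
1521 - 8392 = -6871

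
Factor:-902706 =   -  2^1*  3^1*7^1*21493^1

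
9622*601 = 5782822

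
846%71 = 65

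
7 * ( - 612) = - 4284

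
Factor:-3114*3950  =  -2^2*3^2*5^2 *79^1*173^1= -12300300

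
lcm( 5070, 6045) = 157170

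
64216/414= 155+1/9 = 155.11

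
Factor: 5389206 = 2^1*3^1* 389^1 *2309^1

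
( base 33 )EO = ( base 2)111100110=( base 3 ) 200000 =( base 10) 486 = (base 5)3421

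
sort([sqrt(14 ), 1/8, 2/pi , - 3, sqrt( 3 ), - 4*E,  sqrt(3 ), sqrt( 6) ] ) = [- 4*E, - 3, 1/8,2/pi, sqrt( 3),  sqrt( 3 ),  sqrt(6 ),  sqrt (14 )]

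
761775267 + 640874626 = 1402649893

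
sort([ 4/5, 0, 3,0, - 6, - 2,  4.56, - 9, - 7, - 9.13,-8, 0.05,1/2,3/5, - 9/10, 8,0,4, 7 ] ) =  [ -9.13,  -  9,- 8, - 7,- 6,-2, - 9/10,0, 0,0, 0.05, 1/2, 3/5, 4/5, 3, 4,4.56, 7, 8]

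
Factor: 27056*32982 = 892360992 = 2^5 * 3^1*19^1* 23^1*89^1*239^1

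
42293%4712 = 4597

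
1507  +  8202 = 9709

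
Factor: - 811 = - 811^1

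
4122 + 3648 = 7770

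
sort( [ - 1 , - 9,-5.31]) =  [ - 9, - 5.31, - 1 ] 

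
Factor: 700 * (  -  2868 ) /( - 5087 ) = 2007600/5087 = 2^4*3^1*5^2*7^1 * 239^1*5087^(-1)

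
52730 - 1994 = 50736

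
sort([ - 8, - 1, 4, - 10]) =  [ - 10, - 8 , - 1, 4 ] 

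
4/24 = 1/6 = 0.17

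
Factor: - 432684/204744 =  - 2^(-1)*3^1*7^1*17^1*19^( - 1 )*101^1*449^( - 1 ) = -36057/17062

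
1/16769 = 1/16769 = 0.00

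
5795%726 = 713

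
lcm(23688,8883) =71064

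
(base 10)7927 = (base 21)hka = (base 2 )1111011110111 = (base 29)9ca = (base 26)BIN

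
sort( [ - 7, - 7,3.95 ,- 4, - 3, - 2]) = [ - 7, - 7, - 4, -3,-2,  3.95 ]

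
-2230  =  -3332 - - 1102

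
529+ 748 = 1277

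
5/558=5/558 = 0.01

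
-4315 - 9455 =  - 13770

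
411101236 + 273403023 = 684504259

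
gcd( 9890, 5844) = 2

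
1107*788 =872316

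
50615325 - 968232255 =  - 917616930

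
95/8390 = 19/1678 = 0.01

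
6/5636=3/2818 = 0.00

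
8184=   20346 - 12162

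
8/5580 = 2/1395=0.00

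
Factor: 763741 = 11^1*69431^1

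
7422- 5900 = 1522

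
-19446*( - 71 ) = 1380666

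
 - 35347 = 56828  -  92175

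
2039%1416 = 623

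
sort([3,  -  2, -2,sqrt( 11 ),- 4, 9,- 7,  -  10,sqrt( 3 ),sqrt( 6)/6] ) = [ - 10, - 7,- 4 ,- 2,-2, sqrt( 6)/6,sqrt( 3), 3,sqrt( 11), 9 ] 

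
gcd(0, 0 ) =0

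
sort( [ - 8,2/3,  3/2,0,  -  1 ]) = [- 8, - 1,0,2/3, 3/2 ]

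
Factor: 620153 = 53^1*11701^1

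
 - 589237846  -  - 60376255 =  - 528861591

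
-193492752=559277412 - 752770164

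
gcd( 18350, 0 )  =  18350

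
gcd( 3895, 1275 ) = 5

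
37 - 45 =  - 8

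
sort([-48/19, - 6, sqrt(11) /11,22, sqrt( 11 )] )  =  [-6, - 48/19, sqrt( 11)/11, sqrt( 11),22 ]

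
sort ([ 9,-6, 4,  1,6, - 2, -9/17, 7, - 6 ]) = [ - 6,-6 , - 2, - 9/17,1, 4, 6,7, 9]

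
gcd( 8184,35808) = 24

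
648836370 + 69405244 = 718241614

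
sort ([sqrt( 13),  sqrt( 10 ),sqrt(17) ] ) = [sqrt (10 ),sqrt (13 ),sqrt( 17 ) ]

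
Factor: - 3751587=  - 3^2*7^2*47^1*181^1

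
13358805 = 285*46873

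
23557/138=170 + 97/138  =  170.70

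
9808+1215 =11023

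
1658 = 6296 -4638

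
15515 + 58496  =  74011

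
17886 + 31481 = 49367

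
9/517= 9/517 = 0.02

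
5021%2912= 2109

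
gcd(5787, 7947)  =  9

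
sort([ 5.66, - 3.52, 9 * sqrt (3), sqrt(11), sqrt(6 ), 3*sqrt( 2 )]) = [ - 3.52, sqrt(6),sqrt( 11), 3*sqrt( 2),5.66, 9*sqrt(3 )]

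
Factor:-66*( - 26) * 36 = 61776= 2^4*3^3*11^1*13^1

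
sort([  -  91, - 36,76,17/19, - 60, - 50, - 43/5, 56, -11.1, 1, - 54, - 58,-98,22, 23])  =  [-98,-91, - 60 , -58, - 54,-50,-36, - 11.1,- 43/5,17/19,1,22,23, 56,76]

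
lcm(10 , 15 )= 30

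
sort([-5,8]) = [ - 5,  8 ] 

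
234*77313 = 18091242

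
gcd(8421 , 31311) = 21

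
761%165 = 101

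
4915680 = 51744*95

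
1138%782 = 356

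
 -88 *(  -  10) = 880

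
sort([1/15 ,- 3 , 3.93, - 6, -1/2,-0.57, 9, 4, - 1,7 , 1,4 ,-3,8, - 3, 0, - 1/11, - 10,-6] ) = [ - 10, - 6, - 6,-3, -3 ,- 3, - 1 ,-0.57,- 1/2,- 1/11, 0,1/15,1 , 3.93,4,4, 7,  8,9]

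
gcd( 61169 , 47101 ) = 1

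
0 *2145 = 0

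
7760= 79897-72137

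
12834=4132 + 8702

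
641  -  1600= - 959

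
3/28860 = 1/9620 = 0.00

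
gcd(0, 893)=893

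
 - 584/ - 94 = 292/47 = 6.21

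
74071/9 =74071/9=8230.11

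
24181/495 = 48 + 421/495 = 48.85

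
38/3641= 38/3641 = 0.01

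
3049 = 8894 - 5845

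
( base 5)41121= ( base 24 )4el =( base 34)2a9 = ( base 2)101001100101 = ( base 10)2661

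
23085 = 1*23085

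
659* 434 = 286006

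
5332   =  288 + 5044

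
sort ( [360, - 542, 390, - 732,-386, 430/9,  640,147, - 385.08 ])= [ - 732, - 542,-386, - 385.08 , 430/9,147,  360 , 390, 640]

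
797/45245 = 797/45245 = 0.02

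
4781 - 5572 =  -791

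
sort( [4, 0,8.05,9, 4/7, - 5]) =[ - 5  ,  0, 4/7, 4, 8.05,9]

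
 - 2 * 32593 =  - 65186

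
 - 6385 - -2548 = -3837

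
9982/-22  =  -4991/11=   -453.73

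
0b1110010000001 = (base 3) 101000021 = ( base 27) a07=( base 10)7297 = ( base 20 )I4H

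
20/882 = 10/441 = 0.02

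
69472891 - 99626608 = - 30153717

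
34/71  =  34/71=0.48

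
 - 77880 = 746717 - 824597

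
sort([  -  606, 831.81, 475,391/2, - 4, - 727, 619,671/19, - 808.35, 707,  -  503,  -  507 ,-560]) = [ - 808.35,-727, - 606, - 560,-507, - 503, - 4, 671/19,391/2,475,619, 707, 831.81] 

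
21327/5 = 4265 + 2/5 = 4265.40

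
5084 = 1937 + 3147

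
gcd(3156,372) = 12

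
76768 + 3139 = 79907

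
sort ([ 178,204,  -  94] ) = [-94,178, 204]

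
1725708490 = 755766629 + 969941861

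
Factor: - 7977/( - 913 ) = 3^1*  11^(-1) *83^(  -  1 )*2659^1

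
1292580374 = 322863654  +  969716720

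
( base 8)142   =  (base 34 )2U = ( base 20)4I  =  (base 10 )98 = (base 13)77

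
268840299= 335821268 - 66980969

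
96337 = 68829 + 27508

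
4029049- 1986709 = 2042340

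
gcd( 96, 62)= 2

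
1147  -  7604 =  - 6457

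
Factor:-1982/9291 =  - 2^1*3^( - 1 )*19^(- 1)*163^(-1 )*991^1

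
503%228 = 47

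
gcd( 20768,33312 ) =32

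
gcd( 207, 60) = 3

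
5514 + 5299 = 10813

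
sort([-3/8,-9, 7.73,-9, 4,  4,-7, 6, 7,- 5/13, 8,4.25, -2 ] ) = [ - 9,- 9,-7,-2,-5/13, -3/8, 4 , 4,4.25, 6, 7, 7.73,8 ] 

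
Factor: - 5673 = - 3^1 * 31^1*61^1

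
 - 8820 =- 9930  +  1110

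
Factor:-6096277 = -11^1 * 554207^1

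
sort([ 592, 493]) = [493, 592 ] 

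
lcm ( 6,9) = 18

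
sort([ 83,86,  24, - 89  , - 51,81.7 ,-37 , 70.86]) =[ - 89,-51,-37,24,70.86,81.7, 83, 86]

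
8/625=8/625=0.01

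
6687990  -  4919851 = 1768139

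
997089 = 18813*53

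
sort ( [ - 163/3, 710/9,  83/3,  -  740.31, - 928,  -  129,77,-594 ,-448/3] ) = [ - 928, - 740.31, - 594, - 448/3,  -  129,  -  163/3, 83/3, 77, 710/9]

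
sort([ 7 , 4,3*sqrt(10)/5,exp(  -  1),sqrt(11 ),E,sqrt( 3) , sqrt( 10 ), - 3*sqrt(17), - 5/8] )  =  [-3*sqrt( 17 ),-5/8,exp(-1 ), sqrt (3 ),3*sqrt(10 ) /5,E, sqrt( 10),sqrt(11), 4,7]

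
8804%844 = 364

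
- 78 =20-98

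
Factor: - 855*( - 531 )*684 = 310539420 = 2^2 * 3^6*5^1*19^2 * 59^1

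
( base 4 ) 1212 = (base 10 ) 102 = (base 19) 57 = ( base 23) 4A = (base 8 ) 146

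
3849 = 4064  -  215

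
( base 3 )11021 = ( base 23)50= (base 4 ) 1303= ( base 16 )73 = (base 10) 115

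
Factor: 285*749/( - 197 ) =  - 213465/197 = - 3^1*5^1*7^1* 19^1 * 107^1*197^( - 1)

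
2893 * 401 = 1160093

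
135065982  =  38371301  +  96694681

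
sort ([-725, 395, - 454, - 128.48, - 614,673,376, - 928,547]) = [-928 , - 725, - 614,-454, - 128.48,  376,395,  547 , 673 ]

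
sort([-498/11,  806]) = [ - 498/11,806] 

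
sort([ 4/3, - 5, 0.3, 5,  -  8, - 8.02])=[  -  8.02, - 8,-5,0.3,4/3 , 5]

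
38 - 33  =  5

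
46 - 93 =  - 47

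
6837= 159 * 43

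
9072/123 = 73+31/41  =  73.76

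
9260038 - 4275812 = 4984226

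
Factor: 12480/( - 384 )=  -  2^(-1)*5^1*13^1 = - 65/2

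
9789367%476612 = 257127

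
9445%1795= 470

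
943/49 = 943/49 = 19.24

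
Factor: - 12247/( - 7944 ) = 2^( - 3 )*3^(-1)*37^1 = 37/24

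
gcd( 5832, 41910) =6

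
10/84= 5/42   =  0.12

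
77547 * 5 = 387735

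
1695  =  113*15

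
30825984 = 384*80276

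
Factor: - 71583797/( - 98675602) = 2^( - 1 )*23^1*41^( - 1 )*229^1*13591^1*1203361^( - 1) 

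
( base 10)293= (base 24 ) c5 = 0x125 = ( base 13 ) 197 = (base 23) ch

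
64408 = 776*83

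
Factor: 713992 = 2^3*31^1*  2879^1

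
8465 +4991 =13456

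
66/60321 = 22/20107  =  0.00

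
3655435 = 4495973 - 840538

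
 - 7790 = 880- 8670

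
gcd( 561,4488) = 561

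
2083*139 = 289537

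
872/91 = 9 + 53/91 = 9.58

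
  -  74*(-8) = 592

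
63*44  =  2772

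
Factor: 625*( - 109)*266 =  - 2^1*5^4*7^1*19^1*109^1 = - 18121250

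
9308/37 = 9308/37 = 251.57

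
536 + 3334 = 3870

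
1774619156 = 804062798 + 970556358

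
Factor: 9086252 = 2^2*7^1*191^1*1699^1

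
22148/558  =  39 + 193/279 = 39.69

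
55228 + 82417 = 137645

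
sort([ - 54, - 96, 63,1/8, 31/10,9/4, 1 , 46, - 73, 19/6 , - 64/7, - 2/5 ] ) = [ - 96,-73, - 54, - 64/7, - 2/5 , 1/8, 1, 9/4, 31/10, 19/6, 46, 63 ]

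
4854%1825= 1204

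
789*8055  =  6355395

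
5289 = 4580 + 709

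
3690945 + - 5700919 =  - 2009974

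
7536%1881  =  12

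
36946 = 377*98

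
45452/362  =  22726/181 = 125.56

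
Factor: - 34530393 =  - 3^1*67^1*171793^1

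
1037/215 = 1037/215=4.82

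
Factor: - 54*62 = - 3348 =- 2^2*3^3*31^1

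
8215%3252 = 1711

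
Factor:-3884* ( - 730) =2835320= 2^3*5^1*73^1*971^1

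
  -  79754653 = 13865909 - 93620562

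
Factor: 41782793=13^1*3214061^1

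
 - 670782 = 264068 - 934850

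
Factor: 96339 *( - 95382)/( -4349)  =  2^1*3^3 * 7^1*17^1*757^1*1889^1*4349^( - 1) = 9189006498/4349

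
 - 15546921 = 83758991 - 99305912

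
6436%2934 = 568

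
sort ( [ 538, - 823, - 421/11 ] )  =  [-823, - 421/11 , 538 ] 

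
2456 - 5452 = - 2996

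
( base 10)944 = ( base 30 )11E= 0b1110110000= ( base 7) 2516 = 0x3B0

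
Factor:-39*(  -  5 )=195  =  3^1* 5^1*13^1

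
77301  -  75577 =1724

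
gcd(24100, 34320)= 20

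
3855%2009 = 1846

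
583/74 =583/74 = 7.88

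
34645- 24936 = 9709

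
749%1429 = 749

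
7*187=1309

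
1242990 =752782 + 490208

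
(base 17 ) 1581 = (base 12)3913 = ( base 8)14537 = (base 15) 1dd0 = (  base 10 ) 6495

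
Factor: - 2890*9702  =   -28038780 = - 2^2*3^2*5^1*7^2*11^1*17^2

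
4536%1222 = 870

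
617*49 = 30233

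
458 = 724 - 266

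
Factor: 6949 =6949^1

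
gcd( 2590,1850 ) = 370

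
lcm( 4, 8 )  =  8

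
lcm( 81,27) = 81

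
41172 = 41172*1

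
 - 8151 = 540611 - 548762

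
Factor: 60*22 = 2^3*3^1*5^1*11^1= 1320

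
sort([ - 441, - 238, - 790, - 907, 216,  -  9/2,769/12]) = [ - 907, - 790,-441, - 238, - 9/2,769/12, 216 ] 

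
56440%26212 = 4016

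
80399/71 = 80399/71=1132.38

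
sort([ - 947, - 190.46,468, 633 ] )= [-947, - 190.46, 468, 633 ] 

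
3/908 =3/908 = 0.00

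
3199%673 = 507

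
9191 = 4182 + 5009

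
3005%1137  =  731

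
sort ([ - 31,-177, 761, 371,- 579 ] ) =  [ - 579, - 177, - 31,371, 761]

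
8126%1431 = 971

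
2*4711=9422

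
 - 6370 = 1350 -7720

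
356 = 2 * 178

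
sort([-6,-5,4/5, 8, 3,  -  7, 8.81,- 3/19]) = [-7, -6, - 5,- 3/19,  4/5, 3,8, 8.81 ]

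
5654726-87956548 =-82301822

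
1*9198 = 9198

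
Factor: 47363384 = 2^3*5920423^1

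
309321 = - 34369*( - 9 ) 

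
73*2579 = 188267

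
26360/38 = 693 + 13/19 = 693.68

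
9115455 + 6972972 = 16088427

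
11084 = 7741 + 3343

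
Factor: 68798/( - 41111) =-82/49 = - 2^1*7^(-2)*41^1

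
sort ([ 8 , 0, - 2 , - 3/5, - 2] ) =[-2 ,-2,-3/5 , 0,  8]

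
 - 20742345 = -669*31005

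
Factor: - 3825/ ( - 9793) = 3^2*5^2 * 7^( - 1) * 17^1 * 1399^( - 1)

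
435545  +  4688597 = 5124142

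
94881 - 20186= 74695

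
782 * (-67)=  - 52394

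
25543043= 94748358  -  69205315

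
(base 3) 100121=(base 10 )259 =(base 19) dc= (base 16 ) 103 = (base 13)16C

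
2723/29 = 93  +  26/29 = 93.90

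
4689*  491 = 2302299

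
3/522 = 1/174=0.01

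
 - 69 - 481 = -550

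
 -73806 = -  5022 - 68784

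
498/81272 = 249/40636 = 0.01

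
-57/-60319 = 57/60319 = 0.00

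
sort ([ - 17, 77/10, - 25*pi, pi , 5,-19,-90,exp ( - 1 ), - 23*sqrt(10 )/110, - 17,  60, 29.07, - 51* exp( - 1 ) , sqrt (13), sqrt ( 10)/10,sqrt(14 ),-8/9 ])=[ - 90, - 25*pi, - 19,-51*exp( - 1), - 17, - 17, -8/9, - 23*sqrt( 10 ) /110, sqrt(10) /10, exp( - 1 ),pi, sqrt ( 13), sqrt( 14),5, 77/10,  29.07  ,  60] 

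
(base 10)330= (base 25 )D5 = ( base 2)101001010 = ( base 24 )DI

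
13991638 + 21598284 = 35589922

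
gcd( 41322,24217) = 1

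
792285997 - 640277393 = 152008604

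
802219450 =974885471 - 172666021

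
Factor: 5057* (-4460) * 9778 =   -  220535163160 = -2^3*5^1*13^1 * 223^1*389^1 * 4889^1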